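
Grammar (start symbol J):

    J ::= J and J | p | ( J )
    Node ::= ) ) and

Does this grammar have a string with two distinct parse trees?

Ambiguous

Witness: p and p and p

Derivation 1: J ⇒ J and J ⇒ J and J and J ⇒ p and J and J ⇒ p and p and J ⇒ p and p and p
Derivation 2: J ⇒ J and J ⇒ p and J ⇒ p and J and J ⇒ p and p and J ⇒ p and p and p

Two distinct leftmost derivations for the same string.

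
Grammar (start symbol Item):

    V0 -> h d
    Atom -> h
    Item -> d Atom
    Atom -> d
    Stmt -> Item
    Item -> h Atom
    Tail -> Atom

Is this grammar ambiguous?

(Tail, V0, Stmt are unreachable from Item, so their rules don't affect L(Item).) Restricted to the reachable nonterminals, every rule has the form A → t or A → t B, and no two rules for the same A share a first terminal. The grammar encodes a DFA — one run per string.

Unambiguous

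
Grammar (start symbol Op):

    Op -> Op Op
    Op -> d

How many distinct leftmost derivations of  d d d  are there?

2

Parse trees for d d d:
  [Op [Op d] [Op [Op d] [Op d]]]
  [Op [Op [Op d] [Op d]] [Op d]]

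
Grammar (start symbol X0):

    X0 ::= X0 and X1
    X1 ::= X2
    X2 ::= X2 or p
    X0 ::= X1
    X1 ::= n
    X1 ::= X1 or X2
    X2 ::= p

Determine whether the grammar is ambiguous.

Ambiguous

Witness: p or p

Derivation 1: X0 ⇒ X1 ⇒ X2 ⇒ X2 or p ⇒ p or p
Derivation 2: X0 ⇒ X1 ⇒ X1 or X2 ⇒ X2 or X2 ⇒ p or X2 ⇒ p or p

Two distinct leftmost derivations for the same string.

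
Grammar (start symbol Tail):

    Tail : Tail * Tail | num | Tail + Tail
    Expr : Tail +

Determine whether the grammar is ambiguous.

Witness: num * num * num

Derivation 1: Tail ⇒ Tail * Tail ⇒ Tail * Tail * Tail ⇒ num * Tail * Tail ⇒ num * num * Tail ⇒ num * num * num
Derivation 2: Tail ⇒ Tail * Tail ⇒ num * Tail ⇒ num * Tail * Tail ⇒ num * num * Tail ⇒ num * num * num

Two distinct leftmost derivations for the same string.

Ambiguous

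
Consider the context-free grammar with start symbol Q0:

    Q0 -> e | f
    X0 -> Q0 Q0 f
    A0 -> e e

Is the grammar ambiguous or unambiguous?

Unambiguous

(X0, A0 are unreachable from Q0, so their rules don't affect L(Q0).) The reachable rules are right-linear with at most one rule per (nonterminal, next-terminal) pair. Each input token forces the next rule, so parsing is deterministic.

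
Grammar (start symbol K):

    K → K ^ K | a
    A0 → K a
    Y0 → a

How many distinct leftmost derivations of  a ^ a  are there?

Parse trees for a ^ a:
  [K [K a] ^ [K a]]

1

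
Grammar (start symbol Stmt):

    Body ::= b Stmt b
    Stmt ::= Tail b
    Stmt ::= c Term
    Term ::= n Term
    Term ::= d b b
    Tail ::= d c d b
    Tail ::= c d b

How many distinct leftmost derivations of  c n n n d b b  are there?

1

Parse trees for c n n n d b b:
  [Stmt c [Term n [Term n [Term n [Term d b b]]]]]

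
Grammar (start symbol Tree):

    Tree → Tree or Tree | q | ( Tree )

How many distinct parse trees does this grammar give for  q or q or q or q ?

5

Parse trees for q or q or q or q:
  [Tree [Tree q] or [Tree [Tree q] or [Tree [Tree q] or [Tree q]]]]
  [Tree [Tree q] or [Tree [Tree [Tree q] or [Tree q]] or [Tree q]]]
  [Tree [Tree [Tree q] or [Tree q]] or [Tree [Tree q] or [Tree q]]]
  [Tree [Tree [Tree q] or [Tree [Tree q] or [Tree q]]] or [Tree q]]
  [Tree [Tree [Tree [Tree q] or [Tree q]] or [Tree q]] or [Tree q]]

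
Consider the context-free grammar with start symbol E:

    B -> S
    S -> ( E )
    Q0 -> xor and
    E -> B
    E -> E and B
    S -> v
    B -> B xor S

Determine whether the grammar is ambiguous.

(Q0 is unreachable from E, so its rules don't affect L(E).) This is a standard precedence ladder (E over B over S), with each level left-recursive on its own operator ('and' at E, 'xor' at B). That structure is LR(1), hence unambiguous.

Unambiguous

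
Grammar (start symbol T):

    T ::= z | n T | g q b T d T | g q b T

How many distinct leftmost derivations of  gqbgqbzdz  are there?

Parse trees for gqbgqbzdz:
  [T g q b [T g q b [T z]] d [T z]]
  [T g q b [T g q b [T z] d [T z]]]

2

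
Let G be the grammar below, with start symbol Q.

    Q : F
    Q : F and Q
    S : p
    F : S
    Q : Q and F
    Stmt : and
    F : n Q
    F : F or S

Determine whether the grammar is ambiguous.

Ambiguous

Witness: p and p

Derivation 1: Q ⇒ F and Q ⇒ S and Q ⇒ p and Q ⇒ p and F ⇒ p and S ⇒ p and p
Derivation 2: Q ⇒ Q and F ⇒ F and F ⇒ S and F ⇒ p and F ⇒ p and S ⇒ p and p

Two distinct leftmost derivations for the same string.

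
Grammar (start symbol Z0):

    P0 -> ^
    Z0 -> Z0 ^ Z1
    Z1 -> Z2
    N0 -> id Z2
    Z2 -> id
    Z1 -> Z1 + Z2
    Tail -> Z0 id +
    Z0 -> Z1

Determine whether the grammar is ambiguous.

Unambiguous

(N0, P0, Tail are unreachable from Z0, so their rules don't affect L(Z0).) Z0 → Z0 ^ Z1 | Z1  ;  Z1 → Z1 + Z2 | Z2  — a left-associative chain with Z2 at the bottom. Each string factors uniquely by precedence.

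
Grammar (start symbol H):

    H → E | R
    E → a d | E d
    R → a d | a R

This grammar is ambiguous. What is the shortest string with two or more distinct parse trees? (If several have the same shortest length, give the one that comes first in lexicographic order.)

length 2: a d has 2 parse trees

Two derivations of a d:
  H ⇒ E ⇒ a d
  H ⇒ R ⇒ a d

a d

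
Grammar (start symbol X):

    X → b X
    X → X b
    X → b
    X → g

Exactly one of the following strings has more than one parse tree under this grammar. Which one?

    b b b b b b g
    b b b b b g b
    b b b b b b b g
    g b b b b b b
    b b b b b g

b b b b b b g: 1 tree
b b b b b g b: 6 trees
b b b b b b b g: 1 tree
g b b b b b b: 1 tree
b b b b b g: 1 tree

b b b b b g b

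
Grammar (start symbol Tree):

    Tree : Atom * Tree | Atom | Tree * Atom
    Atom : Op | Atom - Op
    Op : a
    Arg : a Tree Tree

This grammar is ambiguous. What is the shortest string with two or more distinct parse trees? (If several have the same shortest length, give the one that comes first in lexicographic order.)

a * a

length 1: no string has ≥2 trees
length 3: a * a has 2 parse trees

Two derivations of a * a:
  Tree ⇒ Atom * Tree ⇒ Op * Tree ⇒ a * Tree ⇒ a * Atom ⇒ a * Op ⇒ a * a
  Tree ⇒ Tree * Atom ⇒ Atom * Atom ⇒ Op * Atom ⇒ a * Atom ⇒ a * Op ⇒ a * a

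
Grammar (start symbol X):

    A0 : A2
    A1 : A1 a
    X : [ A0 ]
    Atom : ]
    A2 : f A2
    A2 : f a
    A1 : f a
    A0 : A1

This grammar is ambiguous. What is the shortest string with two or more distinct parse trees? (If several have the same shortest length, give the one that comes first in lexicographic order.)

[ f a ]

length 4: [ f a ] has 2 parse trees

Two derivations of [ f a ]:
  X ⇒ [ A0 ] ⇒ [ A2 ] ⇒ [ f a ]
  X ⇒ [ A0 ] ⇒ [ A1 ] ⇒ [ f a ]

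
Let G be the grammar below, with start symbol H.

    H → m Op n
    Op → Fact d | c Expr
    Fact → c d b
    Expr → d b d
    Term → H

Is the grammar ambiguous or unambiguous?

Ambiguous

Witness: m c d b d n

Derivation 1: H ⇒ m Op n ⇒ m Fact d n ⇒ m c d b d n
Derivation 2: H ⇒ m Op n ⇒ m c Expr n ⇒ m c d b d n

Two distinct leftmost derivations for the same string.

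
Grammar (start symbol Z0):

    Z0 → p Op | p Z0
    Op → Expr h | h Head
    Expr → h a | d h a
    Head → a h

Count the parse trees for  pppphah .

2

Parse trees for pppphah:
  [Z0 p [Z0 p [Z0 p [Z0 p [Op [Expr h a] h]]]]]
  [Z0 p [Z0 p [Z0 p [Z0 p [Op h [Head a h]]]]]]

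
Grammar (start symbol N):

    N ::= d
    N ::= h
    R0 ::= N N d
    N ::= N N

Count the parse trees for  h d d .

Parse trees for h d d:
  [N [N h] [N [N d] [N d]]]
  [N [N [N h] [N d]] [N d]]

2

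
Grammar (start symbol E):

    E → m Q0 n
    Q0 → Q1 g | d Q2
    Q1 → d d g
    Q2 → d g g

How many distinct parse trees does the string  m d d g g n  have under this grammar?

Parse trees for m d d g g n:
  [E m [Q0 [Q1 d d g] g] n]
  [E m [Q0 d [Q2 d g g]] n]

2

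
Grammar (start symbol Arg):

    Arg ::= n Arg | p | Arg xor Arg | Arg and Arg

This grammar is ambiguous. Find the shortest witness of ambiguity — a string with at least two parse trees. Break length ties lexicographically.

n p and p

length 1: no string has ≥2 trees
length 2: no string has ≥2 trees
length 3: no string has ≥2 trees
length 4: n p and p has 2 parse trees

Two derivations of n p and p:
  Arg ⇒ n Arg ⇒ n Arg and Arg ⇒ n p and Arg ⇒ n p and p
  Arg ⇒ Arg and Arg ⇒ n Arg and Arg ⇒ n p and Arg ⇒ n p and p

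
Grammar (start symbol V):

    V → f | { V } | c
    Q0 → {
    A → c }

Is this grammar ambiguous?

(Q0, A are unreachable from V, so their rules don't affect L(V).) L(V) is { openⁿ atom closeⁿ : n ≥ 0 }. The bracket depth fixes n, and the derivation is forced at every step.

Unambiguous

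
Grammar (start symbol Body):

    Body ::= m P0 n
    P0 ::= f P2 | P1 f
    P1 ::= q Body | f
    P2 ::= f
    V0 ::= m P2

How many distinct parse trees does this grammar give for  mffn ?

Parse trees for mffn:
  [Body m [P0 f [P2 f]] n]
  [Body m [P0 [P1 f] f] n]

2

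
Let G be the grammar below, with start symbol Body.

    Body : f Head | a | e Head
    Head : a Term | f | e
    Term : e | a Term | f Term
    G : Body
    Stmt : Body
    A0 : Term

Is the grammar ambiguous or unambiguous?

Only Body, Head, Term are reachable from Body; ignoring the rest: The reachable rules are right-linear with at most one rule per (nonterminal, next-terminal) pair. Each input token forces the next rule, so parsing is deterministic.

Unambiguous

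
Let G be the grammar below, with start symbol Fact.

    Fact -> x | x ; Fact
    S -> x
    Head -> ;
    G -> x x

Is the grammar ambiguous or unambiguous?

(S, Head, G are unreachable from Fact, so their rules don't affect L(Fact).) Right-recursive list with a separator: after each atom, whether the separator follows determines the rule. One parse per string.

Unambiguous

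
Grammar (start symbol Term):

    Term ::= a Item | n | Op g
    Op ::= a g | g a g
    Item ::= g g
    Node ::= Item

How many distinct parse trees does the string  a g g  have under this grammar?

Parse trees for a g g:
  [Term a [Item g g]]
  [Term [Op a g] g]

2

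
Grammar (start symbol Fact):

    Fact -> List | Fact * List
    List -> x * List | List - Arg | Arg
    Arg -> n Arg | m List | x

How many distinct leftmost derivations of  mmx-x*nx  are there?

Parse trees for mmx-x*nx:
  [Fact [Fact [List [List [Arg m [List [Arg m [List [Arg x]]]]]] - [Arg x]]] * [List [Arg n [Arg x]]]]
  [Fact [Fact [List [Arg m [List [List [Arg m [List [Arg x]]]] - [Arg x]]]]] * [List [Arg n [Arg x]]]]
  [Fact [Fact [List [Arg m [List [Arg m [List [List [Arg x]] - [Arg x]]]]]]] * [List [Arg n [Arg x]]]]

3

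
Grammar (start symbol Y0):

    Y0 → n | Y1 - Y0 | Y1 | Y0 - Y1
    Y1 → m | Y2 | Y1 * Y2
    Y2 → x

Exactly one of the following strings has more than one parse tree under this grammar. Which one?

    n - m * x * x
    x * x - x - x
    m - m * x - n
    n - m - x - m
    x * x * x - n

n - m * x * x: 1 tree
x * x - x - x: 4 trees
m - m * x - n: 1 tree
n - m - x - m: 1 tree
x * x * x - n: 1 tree

x * x - x - x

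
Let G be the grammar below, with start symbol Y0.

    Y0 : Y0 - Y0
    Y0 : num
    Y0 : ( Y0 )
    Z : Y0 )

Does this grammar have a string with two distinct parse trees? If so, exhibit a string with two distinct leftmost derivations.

Witness: num - num - num

Derivation 1: Y0 ⇒ Y0 - Y0 ⇒ Y0 - Y0 - Y0 ⇒ num - Y0 - Y0 ⇒ num - num - Y0 ⇒ num - num - num
Derivation 2: Y0 ⇒ Y0 - Y0 ⇒ num - Y0 ⇒ num - Y0 - Y0 ⇒ num - num - Y0 ⇒ num - num - num

Two distinct leftmost derivations for the same string.

Ambiguous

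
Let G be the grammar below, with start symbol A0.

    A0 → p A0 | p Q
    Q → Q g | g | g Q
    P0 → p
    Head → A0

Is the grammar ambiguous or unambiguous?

Ambiguous

Witness: p g g

Derivation 1: A0 ⇒ p Q ⇒ p Q g ⇒ p g g
Derivation 2: A0 ⇒ p Q ⇒ p g Q ⇒ p g g

Two distinct leftmost derivations for the same string.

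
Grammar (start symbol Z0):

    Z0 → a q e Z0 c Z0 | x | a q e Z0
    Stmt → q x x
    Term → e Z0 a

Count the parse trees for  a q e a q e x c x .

2

Parse trees for a q e a q e x c x:
  [Z0 a q e [Z0 a q e [Z0 x]] c [Z0 x]]
  [Z0 a q e [Z0 a q e [Z0 x] c [Z0 x]]]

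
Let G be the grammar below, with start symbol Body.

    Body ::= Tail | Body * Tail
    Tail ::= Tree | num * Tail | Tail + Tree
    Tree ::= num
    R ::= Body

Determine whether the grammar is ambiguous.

Witness: num * num

Derivation 1: Body ⇒ Tail ⇒ num * Tail ⇒ num * Tree ⇒ num * num
Derivation 2: Body ⇒ Body * Tail ⇒ Tail * Tail ⇒ Tree * Tail ⇒ num * Tail ⇒ num * Tree ⇒ num * num

Two distinct leftmost derivations for the same string.

Ambiguous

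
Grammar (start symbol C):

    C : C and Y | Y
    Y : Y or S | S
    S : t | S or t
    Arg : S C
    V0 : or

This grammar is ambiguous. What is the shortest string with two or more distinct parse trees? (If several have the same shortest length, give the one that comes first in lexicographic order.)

t or t

length 1: no string has ≥2 trees
length 3: t or t has 2 parse trees

Two derivations of t or t:
  C ⇒ Y ⇒ Y or S ⇒ S or S ⇒ t or S ⇒ t or t
  C ⇒ Y ⇒ S ⇒ S or t ⇒ t or t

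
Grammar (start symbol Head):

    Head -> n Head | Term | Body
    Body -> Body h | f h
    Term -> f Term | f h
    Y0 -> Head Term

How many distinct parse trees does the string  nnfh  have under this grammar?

2

Parse trees for nnfh:
  [Head n [Head n [Head [Term f h]]]]
  [Head n [Head n [Head [Body f h]]]]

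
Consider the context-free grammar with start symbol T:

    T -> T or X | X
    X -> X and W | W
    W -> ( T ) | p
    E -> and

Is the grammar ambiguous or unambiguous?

Unambiguous

(E is unreachable from T, so its rules don't affect L(T).) The grammar is stratified — T handles 'or' (left-recursive), X handles 'and', W atoms. Each operator has a fixed associativity and precedence level, so every string has one parse.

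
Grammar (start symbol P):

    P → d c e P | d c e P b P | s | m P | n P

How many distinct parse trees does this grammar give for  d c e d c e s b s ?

2

Parse trees for d c e d c e s b s:
  [P d c e [P d c e [P s] b [P s]]]
  [P d c e [P d c e [P s]] b [P s]]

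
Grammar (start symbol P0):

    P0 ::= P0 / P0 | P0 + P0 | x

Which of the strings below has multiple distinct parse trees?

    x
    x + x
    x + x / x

x + x / x

x: 1 tree
x + x: 1 tree
x + x / x: 2 trees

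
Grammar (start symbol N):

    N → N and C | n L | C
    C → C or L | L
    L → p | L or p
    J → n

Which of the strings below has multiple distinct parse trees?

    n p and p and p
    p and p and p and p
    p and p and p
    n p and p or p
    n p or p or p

n p and p or p

n p and p and p: 1 tree
p and p and p and p: 1 tree
p and p and p: 1 tree
n p and p or p: 2 trees
n p or p or p: 1 tree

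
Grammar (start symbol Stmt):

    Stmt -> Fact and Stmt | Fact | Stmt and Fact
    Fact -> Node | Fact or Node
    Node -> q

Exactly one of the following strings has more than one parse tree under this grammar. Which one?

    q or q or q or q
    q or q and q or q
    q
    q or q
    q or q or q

q or q or q or q: 1 tree
q or q and q or q: 2 trees
q: 1 tree
q or q: 1 tree
q or q or q: 1 tree

q or q and q or q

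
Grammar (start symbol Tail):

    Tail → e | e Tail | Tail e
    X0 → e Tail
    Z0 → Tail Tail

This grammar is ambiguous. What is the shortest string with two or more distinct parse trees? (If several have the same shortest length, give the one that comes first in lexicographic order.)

length 1: no string has ≥2 trees
length 2: e e has 2 parse trees

Two derivations of e e:
  Tail ⇒ e Tail ⇒ e e
  Tail ⇒ Tail e ⇒ e e

e e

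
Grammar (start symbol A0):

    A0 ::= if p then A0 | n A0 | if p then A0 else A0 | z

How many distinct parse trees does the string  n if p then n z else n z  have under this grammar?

Parse trees for n if p then n z else n z:
  [A0 n [A0 if p then [A0 n [A0 z]] else [A0 n [A0 z]]]]

1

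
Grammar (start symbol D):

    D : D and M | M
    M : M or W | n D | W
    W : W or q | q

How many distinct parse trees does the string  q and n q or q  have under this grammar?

3

Parse trees for q and n q or q:
  [D [D [M [W q]]] and [M [M n [D [M [W q]]]] or [W q]]]
  [D [D [M [W q]]] and [M n [D [M [M [W q]] or [W q]]]]]
  [D [D [M [W q]]] and [M n [D [M [W [W q] or q]]]]]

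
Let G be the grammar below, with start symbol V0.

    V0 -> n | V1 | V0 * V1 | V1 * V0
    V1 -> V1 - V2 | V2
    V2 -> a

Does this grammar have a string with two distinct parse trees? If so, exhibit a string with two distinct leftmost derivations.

Ambiguous

Witness: a * a

Derivation 1: V0 ⇒ V0 * V1 ⇒ V1 * V1 ⇒ V2 * V1 ⇒ a * V1 ⇒ a * V2 ⇒ a * a
Derivation 2: V0 ⇒ V1 * V0 ⇒ V2 * V0 ⇒ a * V0 ⇒ a * V1 ⇒ a * V2 ⇒ a * a

Two distinct leftmost derivations for the same string.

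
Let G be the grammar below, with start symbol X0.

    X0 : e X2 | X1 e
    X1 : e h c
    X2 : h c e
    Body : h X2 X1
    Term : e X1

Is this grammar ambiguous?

Witness: e h c e

Derivation 1: X0 ⇒ e X2 ⇒ e h c e
Derivation 2: X0 ⇒ X1 e ⇒ e h c e

Two distinct leftmost derivations for the same string.

Ambiguous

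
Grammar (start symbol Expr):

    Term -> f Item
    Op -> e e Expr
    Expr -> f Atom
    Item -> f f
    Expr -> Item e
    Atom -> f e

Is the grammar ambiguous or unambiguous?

Witness: f f e

Derivation 1: Expr ⇒ f Atom ⇒ f f e
Derivation 2: Expr ⇒ Item e ⇒ f f e

Two distinct leftmost derivations for the same string.

Ambiguous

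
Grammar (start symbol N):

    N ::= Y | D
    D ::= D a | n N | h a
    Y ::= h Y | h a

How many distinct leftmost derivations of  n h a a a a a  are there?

6

Parse trees for n h a a a a a:
  [N [D [D [D [D [D n [N [Y h a]]] a] a] a] a]]
  [N [D [D [D [D [D n [N [D h a]]] a] a] a] a]]
  [N [D [D [D [D n [N [D [D h a] a]]] a] a] a]]
  [N [D [D [D n [N [D [D [D h a] a] a]]] a] a]]
  [N [D [D n [N [D [D [D [D h a] a] a] a]]] a]]
  [N [D n [N [D [D [D [D [D h a] a] a] a] a]]]]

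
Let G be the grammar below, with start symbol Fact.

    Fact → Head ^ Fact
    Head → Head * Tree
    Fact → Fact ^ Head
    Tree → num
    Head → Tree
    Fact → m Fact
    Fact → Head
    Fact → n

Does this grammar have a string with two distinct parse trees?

Ambiguous

Witness: num ^ num

Derivation 1: Fact ⇒ Head ^ Fact ⇒ Tree ^ Fact ⇒ num ^ Fact ⇒ num ^ Head ⇒ num ^ Tree ⇒ num ^ num
Derivation 2: Fact ⇒ Fact ^ Head ⇒ Head ^ Head ⇒ Tree ^ Head ⇒ num ^ Head ⇒ num ^ Tree ⇒ num ^ num

Two distinct leftmost derivations for the same string.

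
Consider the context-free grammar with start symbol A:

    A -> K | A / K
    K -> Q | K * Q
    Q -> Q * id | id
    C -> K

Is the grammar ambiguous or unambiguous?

Ambiguous

Witness: id * id

Derivation 1: A ⇒ K ⇒ Q ⇒ Q * id ⇒ id * id
Derivation 2: A ⇒ K ⇒ K * Q ⇒ Q * Q ⇒ id * Q ⇒ id * id

Two distinct leftmost derivations for the same string.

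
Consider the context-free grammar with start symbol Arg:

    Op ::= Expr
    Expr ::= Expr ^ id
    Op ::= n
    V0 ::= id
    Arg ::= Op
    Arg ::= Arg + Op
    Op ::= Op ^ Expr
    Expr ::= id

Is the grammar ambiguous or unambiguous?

Witness: id ^ id

Derivation 1: Arg ⇒ Op ⇒ Expr ⇒ Expr ^ id ⇒ id ^ id
Derivation 2: Arg ⇒ Op ⇒ Op ^ Expr ⇒ Expr ^ Expr ⇒ id ^ Expr ⇒ id ^ id

Two distinct leftmost derivations for the same string.

Ambiguous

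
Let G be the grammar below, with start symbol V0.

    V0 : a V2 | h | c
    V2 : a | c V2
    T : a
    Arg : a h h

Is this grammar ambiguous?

Only V0, V2 are reachable from V0; ignoring the rest: The reachable rules are right-linear with at most one rule per (nonterminal, next-terminal) pair. Each input token forces the next rule, so parsing is deterministic.

Unambiguous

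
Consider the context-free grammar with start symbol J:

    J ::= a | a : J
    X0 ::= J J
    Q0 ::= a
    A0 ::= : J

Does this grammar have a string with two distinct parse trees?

Unambiguous

Only J is reachable from J; ignoring the rest: The reachable grammar is A → atom sep A | atom. Each atom is followed by either the separator (recurse) or end-of-string (stop) — no choice point.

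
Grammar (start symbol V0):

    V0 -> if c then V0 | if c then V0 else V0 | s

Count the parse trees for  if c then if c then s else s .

2

Parse trees for if c then if c then s else s:
  [V0 if c then [V0 if c then [V0 s] else [V0 s]]]
  [V0 if c then [V0 if c then [V0 s]] else [V0 s]]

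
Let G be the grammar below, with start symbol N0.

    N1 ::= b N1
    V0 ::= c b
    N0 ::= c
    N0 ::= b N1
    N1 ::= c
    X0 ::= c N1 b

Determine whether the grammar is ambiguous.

Unambiguous

(V0, X0 are unreachable from N0, so their rules don't affect L(N0).) Restricted to the reachable nonterminals, every rule has the form A → t or A → t B, and no two rules for the same A share a first terminal. The grammar encodes a DFA — one run per string.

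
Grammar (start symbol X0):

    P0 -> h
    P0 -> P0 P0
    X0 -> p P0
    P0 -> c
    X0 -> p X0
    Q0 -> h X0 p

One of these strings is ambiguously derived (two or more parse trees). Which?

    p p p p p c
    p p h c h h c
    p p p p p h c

p p h c h h c

p p p p p c: 1 tree
p p h c h h c: 14 trees
p p p p p h c: 1 tree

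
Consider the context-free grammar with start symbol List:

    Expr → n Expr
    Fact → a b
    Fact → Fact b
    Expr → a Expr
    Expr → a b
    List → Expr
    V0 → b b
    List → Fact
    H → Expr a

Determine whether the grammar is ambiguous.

Witness: a b

Derivation 1: List ⇒ Expr ⇒ a b
Derivation 2: List ⇒ Fact ⇒ a b

Two distinct leftmost derivations for the same string.

Ambiguous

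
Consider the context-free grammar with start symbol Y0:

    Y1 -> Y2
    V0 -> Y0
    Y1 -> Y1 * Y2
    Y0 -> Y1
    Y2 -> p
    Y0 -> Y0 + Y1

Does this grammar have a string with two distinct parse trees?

Only Y0, Y1, Y2 are reachable from Y0; ignoring the rest: Y0 → Y0 + Y1 | Y1  ;  Y1 → Y1 * Y2 | Y2  — a left-associative chain with Y2 at the bottom. Each string factors uniquely by precedence.

Unambiguous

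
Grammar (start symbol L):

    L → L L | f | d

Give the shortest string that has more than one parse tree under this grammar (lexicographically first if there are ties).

d d d

length 1: no string has ≥2 trees
length 2: no string has ≥2 trees
length 3: d d d has 2 parse trees

Two derivations of d d d:
  L ⇒ L L ⇒ L L L ⇒ d L L ⇒ d d L ⇒ d d d
  L ⇒ L L ⇒ d L ⇒ d L L ⇒ d d L ⇒ d d d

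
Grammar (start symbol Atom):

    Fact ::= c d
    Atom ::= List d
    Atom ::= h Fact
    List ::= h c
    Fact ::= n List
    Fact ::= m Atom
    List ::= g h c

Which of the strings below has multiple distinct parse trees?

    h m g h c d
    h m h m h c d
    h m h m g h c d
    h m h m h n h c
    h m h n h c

h m g h c d: 1 tree
h m h m h c d: 2 trees
h m h m g h c d: 1 tree
h m h m h n h c: 1 tree
h m h n h c: 1 tree

h m h m h c d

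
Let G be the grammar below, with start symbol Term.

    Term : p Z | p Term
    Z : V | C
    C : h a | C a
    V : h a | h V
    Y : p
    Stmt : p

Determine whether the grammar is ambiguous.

Witness: p h a

Derivation 1: Term ⇒ p Z ⇒ p V ⇒ p h a
Derivation 2: Term ⇒ p Z ⇒ p C ⇒ p h a

Two distinct leftmost derivations for the same string.

Ambiguous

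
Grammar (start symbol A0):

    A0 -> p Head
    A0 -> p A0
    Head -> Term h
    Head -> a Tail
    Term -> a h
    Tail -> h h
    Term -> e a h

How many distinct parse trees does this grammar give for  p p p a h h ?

Parse trees for p p p a h h:
  [A0 p [A0 p [A0 p [Head [Term a h] h]]]]
  [A0 p [A0 p [A0 p [Head a [Tail h h]]]]]

2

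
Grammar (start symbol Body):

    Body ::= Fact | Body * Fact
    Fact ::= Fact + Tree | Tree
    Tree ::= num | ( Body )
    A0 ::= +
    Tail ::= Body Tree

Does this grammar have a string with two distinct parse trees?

(A0, Tail are unreachable from Body, so their rules don't affect L(Body).) Body → Body * Fact | Fact  ;  Fact → Fact + Tree | Tree  — a left-associative chain with Tree at the bottom. Each string factors uniquely by precedence.

Unambiguous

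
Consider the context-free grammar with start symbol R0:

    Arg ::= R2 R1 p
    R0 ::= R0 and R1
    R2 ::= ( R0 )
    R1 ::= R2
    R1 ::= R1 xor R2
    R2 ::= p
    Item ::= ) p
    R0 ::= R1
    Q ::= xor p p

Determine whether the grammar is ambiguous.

(Item, Arg, Q are unreachable from R0, so their rules don't affect L(R0).) This is a standard precedence ladder (R0 over R1 over R2), with each level left-recursive on its own operator ('and' at R0, 'xor' at R1). That structure is LR(1), hence unambiguous.

Unambiguous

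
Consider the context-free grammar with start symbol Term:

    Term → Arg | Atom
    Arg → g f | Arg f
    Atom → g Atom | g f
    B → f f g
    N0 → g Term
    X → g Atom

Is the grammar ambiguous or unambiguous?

Ambiguous

Witness: g f

Derivation 1: Term ⇒ Arg ⇒ g f
Derivation 2: Term ⇒ Atom ⇒ g f

Two distinct leftmost derivations for the same string.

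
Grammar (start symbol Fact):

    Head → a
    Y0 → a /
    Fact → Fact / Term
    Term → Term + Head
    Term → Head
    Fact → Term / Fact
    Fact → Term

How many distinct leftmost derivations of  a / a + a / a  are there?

Parse trees for a / a + a / a:
  [Fact [Fact [Fact [Term [Head a]]] / [Term [Term [Head a]] + [Head a]]] / [Term [Head a]]]
  [Fact [Fact [Term [Head a]] / [Fact [Term [Term [Head a]] + [Head a]]]] / [Term [Head a]]]
  [Fact [Term [Head a]] / [Fact [Fact [Term [Term [Head a]] + [Head a]]] / [Term [Head a]]]]
  [Fact [Term [Head a]] / [Fact [Term [Term [Head a]] + [Head a]] / [Fact [Term [Head a]]]]]

4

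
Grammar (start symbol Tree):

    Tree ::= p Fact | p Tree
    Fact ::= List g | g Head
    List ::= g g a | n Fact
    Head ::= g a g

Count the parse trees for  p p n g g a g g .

2

Parse trees for p p n g g a g g:
  [Tree p [Tree p [Fact [List n [Fact [List g g a] g]] g]]]
  [Tree p [Tree p [Fact [List n [Fact g [Head g a g]]] g]]]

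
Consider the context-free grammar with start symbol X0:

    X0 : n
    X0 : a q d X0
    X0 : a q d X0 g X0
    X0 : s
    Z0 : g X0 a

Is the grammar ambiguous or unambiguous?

Ambiguous

Witness: a q d a q d n g n

Derivation 1: X0 ⇒ a q d X0 ⇒ a q d a q d X0 g X0 ⇒ a q d a q d n g X0 ⇒ a q d a q d n g n
Derivation 2: X0 ⇒ a q d X0 g X0 ⇒ a q d a q d X0 g X0 ⇒ a q d a q d n g X0 ⇒ a q d a q d n g n

Two distinct leftmost derivations for the same string.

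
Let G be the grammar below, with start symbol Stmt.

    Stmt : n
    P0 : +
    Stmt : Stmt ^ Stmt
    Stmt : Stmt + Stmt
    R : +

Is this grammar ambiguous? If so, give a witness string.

Ambiguous

Witness: n + n + n

Derivation 1: Stmt ⇒ Stmt + Stmt ⇒ n + Stmt ⇒ n + Stmt + Stmt ⇒ n + n + Stmt ⇒ n + n + n
Derivation 2: Stmt ⇒ Stmt + Stmt ⇒ Stmt + Stmt + Stmt ⇒ n + Stmt + Stmt ⇒ n + n + Stmt ⇒ n + n + n

Two distinct leftmost derivations for the same string.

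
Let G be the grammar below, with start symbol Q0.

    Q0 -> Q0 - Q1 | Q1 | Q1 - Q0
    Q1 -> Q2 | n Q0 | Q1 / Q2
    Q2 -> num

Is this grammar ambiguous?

Witness: num - num

Derivation 1: Q0 ⇒ Q0 - Q1 ⇒ Q1 - Q1 ⇒ Q2 - Q1 ⇒ num - Q1 ⇒ num - Q2 ⇒ num - num
Derivation 2: Q0 ⇒ Q1 - Q0 ⇒ Q2 - Q0 ⇒ num - Q0 ⇒ num - Q1 ⇒ num - Q2 ⇒ num - num

Two distinct leftmost derivations for the same string.

Ambiguous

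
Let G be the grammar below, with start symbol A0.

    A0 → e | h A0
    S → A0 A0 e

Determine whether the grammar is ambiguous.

(S is unreachable from A0, so its rules don't affect L(A0).) Restricted to the reachable nonterminals, every rule has the form A → t or A → t B, and no two rules for the same A share a first terminal. The grammar encodes a DFA — one run per string.

Unambiguous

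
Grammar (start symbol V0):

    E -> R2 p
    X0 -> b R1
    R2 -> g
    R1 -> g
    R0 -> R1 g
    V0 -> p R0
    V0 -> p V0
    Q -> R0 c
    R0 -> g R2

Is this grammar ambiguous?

Witness: p g g

Derivation 1: V0 ⇒ p R0 ⇒ p R1 g ⇒ p g g
Derivation 2: V0 ⇒ p R0 ⇒ p g R2 ⇒ p g g

Two distinct leftmost derivations for the same string.

Ambiguous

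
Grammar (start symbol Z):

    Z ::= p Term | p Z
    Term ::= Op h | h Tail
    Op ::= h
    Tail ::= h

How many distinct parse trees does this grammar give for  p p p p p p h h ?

Parse trees for p p p p p p h h:
  [Z p [Z p [Z p [Z p [Z p [Z p [Term [Op h] h]]]]]]]
  [Z p [Z p [Z p [Z p [Z p [Z p [Term h [Tail h]]]]]]]]

2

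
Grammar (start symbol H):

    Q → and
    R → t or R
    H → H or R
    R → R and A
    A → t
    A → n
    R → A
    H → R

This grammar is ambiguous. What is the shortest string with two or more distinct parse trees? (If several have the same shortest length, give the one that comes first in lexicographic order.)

t or n

length 1: no string has ≥2 trees
length 3: t or n has 2 parse trees

Two derivations of t or n:
  H ⇒ H or R ⇒ R or R ⇒ A or R ⇒ t or R ⇒ t or A ⇒ t or n
  H ⇒ R ⇒ t or R ⇒ t or A ⇒ t or n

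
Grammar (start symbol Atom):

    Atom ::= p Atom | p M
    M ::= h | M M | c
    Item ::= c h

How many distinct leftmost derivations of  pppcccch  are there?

14

Parse trees for pppcccch (showing first 6 of 14):
  [Atom p [Atom p [Atom p [M [M c] [M [M c] [M [M c] [M [M c] [M h]]]]]]]]
  [Atom p [Atom p [Atom p [M [M c] [M [M c] [M [M [M c] [M c]] [M h]]]]]]]
  [Atom p [Atom p [Atom p [M [M c] [M [M [M c] [M c]] [M [M c] [M h]]]]]]]
  [Atom p [Atom p [Atom p [M [M c] [M [M [M c] [M [M c] [M c]]] [M h]]]]]]
  [Atom p [Atom p [Atom p [M [M c] [M [M [M [M c] [M c]] [M c]] [M h]]]]]]
  [Atom p [Atom p [Atom p [M [M [M c] [M c]] [M [M c] [M [M c] [M h]]]]]]]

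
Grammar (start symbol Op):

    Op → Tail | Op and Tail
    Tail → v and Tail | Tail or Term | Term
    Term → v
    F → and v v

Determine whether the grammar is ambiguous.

Ambiguous

Witness: v and v

Derivation 1: Op ⇒ Tail ⇒ v and Tail ⇒ v and Term ⇒ v and v
Derivation 2: Op ⇒ Op and Tail ⇒ Tail and Tail ⇒ Term and Tail ⇒ v and Tail ⇒ v and Term ⇒ v and v

Two distinct leftmost derivations for the same string.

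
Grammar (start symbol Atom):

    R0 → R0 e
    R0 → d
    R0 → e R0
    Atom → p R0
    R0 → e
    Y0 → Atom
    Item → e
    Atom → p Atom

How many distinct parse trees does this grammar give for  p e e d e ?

Parse trees for p e e d e:
  [Atom p [R0 [R0 e [R0 e [R0 d]]] e]]
  [Atom p [R0 e [R0 [R0 e [R0 d]] e]]]
  [Atom p [R0 e [R0 e [R0 [R0 d] e]]]]

3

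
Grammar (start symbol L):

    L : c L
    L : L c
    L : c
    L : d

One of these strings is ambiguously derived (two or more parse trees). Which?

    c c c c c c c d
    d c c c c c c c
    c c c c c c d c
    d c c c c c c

c c c c c c d c

c c c c c c c d: 1 tree
d c c c c c c c: 1 tree
c c c c c c d c: 7 trees
d c c c c c c: 1 tree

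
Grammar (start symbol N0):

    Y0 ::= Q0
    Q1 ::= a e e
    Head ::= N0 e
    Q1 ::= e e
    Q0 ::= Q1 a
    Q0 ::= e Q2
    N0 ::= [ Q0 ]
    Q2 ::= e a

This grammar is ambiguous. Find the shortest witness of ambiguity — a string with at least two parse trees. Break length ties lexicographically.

length 5: [ e e a ] has 2 parse trees

Two derivations of [ e e a ]:
  N0 ⇒ [ Q0 ] ⇒ [ Q1 a ] ⇒ [ e e a ]
  N0 ⇒ [ Q0 ] ⇒ [ e Q2 ] ⇒ [ e e a ]

[ e e a ]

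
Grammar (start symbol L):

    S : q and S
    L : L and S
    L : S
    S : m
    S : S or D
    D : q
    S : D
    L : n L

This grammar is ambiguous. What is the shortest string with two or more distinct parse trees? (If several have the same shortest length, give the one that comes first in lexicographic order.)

length 1: no string has ≥2 trees
length 2: no string has ≥2 trees
length 3: q and m has 2 parse trees

Two derivations of q and m:
  L ⇒ L and S ⇒ S and S ⇒ D and S ⇒ q and S ⇒ q and m
  L ⇒ S ⇒ q and S ⇒ q and m

q and m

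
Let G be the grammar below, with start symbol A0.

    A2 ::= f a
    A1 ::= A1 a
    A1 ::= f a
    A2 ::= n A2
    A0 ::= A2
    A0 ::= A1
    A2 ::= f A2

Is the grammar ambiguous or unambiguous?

Ambiguous

Witness: f a

Derivation 1: A0 ⇒ A2 ⇒ f a
Derivation 2: A0 ⇒ A1 ⇒ f a

Two distinct leftmost derivations for the same string.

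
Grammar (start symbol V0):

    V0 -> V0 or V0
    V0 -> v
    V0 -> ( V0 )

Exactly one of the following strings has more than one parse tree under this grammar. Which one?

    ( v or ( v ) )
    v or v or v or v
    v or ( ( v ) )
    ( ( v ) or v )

v or v or v or v

( v or ( v ) ): 1 tree
v or v or v or v: 5 trees
v or ( ( v ) ): 1 tree
( ( v ) or v ): 1 tree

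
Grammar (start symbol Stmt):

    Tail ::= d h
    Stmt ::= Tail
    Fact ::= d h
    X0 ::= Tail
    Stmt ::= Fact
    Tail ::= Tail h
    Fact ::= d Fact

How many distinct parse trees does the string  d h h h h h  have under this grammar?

Parse trees for d h h h h h:
  [Stmt [Tail [Tail [Tail [Tail [Tail d h] h] h] h] h]]

1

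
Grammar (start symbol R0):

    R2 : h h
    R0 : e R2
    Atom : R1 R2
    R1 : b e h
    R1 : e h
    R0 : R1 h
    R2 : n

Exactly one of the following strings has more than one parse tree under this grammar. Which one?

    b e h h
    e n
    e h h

b e h h: 1 tree
e n: 1 tree
e h h: 2 trees

e h h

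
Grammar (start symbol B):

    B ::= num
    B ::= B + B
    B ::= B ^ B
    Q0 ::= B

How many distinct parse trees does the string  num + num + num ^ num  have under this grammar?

Parse trees for num + num + num ^ num:
  [B [B num] + [B [B num] + [B [B num] ^ [B num]]]]
  [B [B num] + [B [B [B num] + [B num]] ^ [B num]]]
  [B [B [B num] + [B num]] + [B [B num] ^ [B num]]]
  [B [B [B num] + [B [B num] + [B num]]] ^ [B num]]
  [B [B [B [B num] + [B num]] + [B num]] ^ [B num]]

5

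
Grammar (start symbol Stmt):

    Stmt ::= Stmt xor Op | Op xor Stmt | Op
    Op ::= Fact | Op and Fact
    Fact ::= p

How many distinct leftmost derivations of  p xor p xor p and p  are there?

4

Parse trees for p xor p xor p and p:
  [Stmt [Stmt [Stmt [Op [Fact p]]] xor [Op [Fact p]]] xor [Op [Op [Fact p]] and [Fact p]]]
  [Stmt [Stmt [Op [Fact p]] xor [Stmt [Op [Fact p]]]] xor [Op [Op [Fact p]] and [Fact p]]]
  [Stmt [Op [Fact p]] xor [Stmt [Stmt [Op [Fact p]]] xor [Op [Op [Fact p]] and [Fact p]]]]
  [Stmt [Op [Fact p]] xor [Stmt [Op [Fact p]] xor [Stmt [Op [Op [Fact p]] and [Fact p]]]]]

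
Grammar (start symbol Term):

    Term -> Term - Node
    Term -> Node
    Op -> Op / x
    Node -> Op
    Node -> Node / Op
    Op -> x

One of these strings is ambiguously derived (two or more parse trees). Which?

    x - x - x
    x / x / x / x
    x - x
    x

x / x / x / x

x - x - x: 1 tree
x / x / x / x: 8 trees
x - x: 1 tree
x: 1 tree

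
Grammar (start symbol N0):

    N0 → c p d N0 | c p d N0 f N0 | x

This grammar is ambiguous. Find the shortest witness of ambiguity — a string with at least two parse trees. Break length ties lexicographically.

length 1: no string has ≥2 trees
length 4: no string has ≥2 trees
length 6: no string has ≥2 trees
length 7: no string has ≥2 trees
length 9: c p d c p d x f x has 2 parse trees

Two derivations of c p d c p d x f x:
  N0 ⇒ c p d N0 ⇒ c p d c p d N0 f N0 ⇒ c p d c p d x f N0 ⇒ c p d c p d x f x
  N0 ⇒ c p d N0 f N0 ⇒ c p d c p d N0 f N0 ⇒ c p d c p d x f N0 ⇒ c p d c p d x f x

c p d c p d x f x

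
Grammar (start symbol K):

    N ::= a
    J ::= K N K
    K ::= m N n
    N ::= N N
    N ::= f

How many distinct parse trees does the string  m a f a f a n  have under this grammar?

14

Parse trees for m a f a f a n (showing first 6 of 14):
  [K m [N [N a] [N [N f] [N [N a] [N [N f] [N a]]]]] n]
  [K m [N [N a] [N [N f] [N [N [N a] [N f]] [N a]]]] n]
  [K m [N [N a] [N [N [N f] [N a]] [N [N f] [N a]]]] n]
  [K m [N [N a] [N [N [N f] [N [N a] [N f]]] [N a]]] n]
  [K m [N [N a] [N [N [N [N f] [N a]] [N f]] [N a]]] n]
  [K m [N [N [N a] [N f]] [N [N a] [N [N f] [N a]]]] n]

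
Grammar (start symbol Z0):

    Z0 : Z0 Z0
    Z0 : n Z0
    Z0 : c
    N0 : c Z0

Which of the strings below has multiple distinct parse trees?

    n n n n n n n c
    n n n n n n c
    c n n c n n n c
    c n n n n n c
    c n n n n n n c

n n n n n n n c: 1 tree
n n n n n n c: 1 tree
c n n c n n n c: 4 trees
c n n n n n c: 1 tree
c n n n n n n c: 1 tree

c n n c n n n c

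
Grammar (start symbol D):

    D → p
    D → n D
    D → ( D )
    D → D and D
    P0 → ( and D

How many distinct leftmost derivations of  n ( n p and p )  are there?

2

Parse trees for n ( n p and p ):
  [D n [D ( [D n [D [D p] and [D p]]] )]]
  [D n [D ( [D [D n [D p]] and [D p]] )]]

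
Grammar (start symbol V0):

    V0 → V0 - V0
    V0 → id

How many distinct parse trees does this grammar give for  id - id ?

1

Parse trees for id - id:
  [V0 [V0 id] - [V0 id]]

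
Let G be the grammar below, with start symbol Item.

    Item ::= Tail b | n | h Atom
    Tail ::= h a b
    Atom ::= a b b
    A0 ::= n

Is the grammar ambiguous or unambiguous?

Witness: h a b b

Derivation 1: Item ⇒ Tail b ⇒ h a b b
Derivation 2: Item ⇒ h Atom ⇒ h a b b

Two distinct leftmost derivations for the same string.

Ambiguous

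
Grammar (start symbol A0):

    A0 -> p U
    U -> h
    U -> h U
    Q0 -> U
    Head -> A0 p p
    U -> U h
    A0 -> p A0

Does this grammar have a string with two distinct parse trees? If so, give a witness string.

Witness: p h h

Derivation 1: A0 ⇒ p U ⇒ p h U ⇒ p h h
Derivation 2: A0 ⇒ p U ⇒ p U h ⇒ p h h

Two distinct leftmost derivations for the same string.

Ambiguous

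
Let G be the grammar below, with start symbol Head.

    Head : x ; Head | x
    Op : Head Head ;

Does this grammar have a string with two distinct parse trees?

Unambiguous

Only Head is reachable from Head; ignoring the rest: Right-recursive list with a separator: after each atom, whether the separator follows determines the rule. One parse per string.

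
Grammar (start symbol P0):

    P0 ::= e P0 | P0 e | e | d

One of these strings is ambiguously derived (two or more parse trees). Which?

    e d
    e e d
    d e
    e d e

e d: 1 tree
e e d: 1 tree
d e: 1 tree
e d e: 2 trees

e d e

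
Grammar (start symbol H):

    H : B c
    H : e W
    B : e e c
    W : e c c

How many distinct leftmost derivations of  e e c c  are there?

2

Parse trees for e e c c:
  [H [B e e c] c]
  [H e [W e c c]]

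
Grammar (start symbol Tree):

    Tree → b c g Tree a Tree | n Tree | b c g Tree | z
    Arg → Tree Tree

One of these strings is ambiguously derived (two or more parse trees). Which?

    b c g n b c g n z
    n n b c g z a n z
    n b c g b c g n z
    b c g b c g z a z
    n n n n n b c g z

b c g n b c g n z: 1 tree
n n b c g z a n z: 1 tree
n b c g b c g n z: 1 tree
b c g b c g z a z: 2 trees
n n n n n b c g z: 1 tree

b c g b c g z a z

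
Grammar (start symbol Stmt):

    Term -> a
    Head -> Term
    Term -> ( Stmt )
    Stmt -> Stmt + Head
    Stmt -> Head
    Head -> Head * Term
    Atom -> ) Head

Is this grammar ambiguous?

Unambiguous

(Atom is unreachable from Stmt, so its rules don't affect L(Stmt).) The grammar is stratified — Stmt handles '+' (left-recursive), Head handles '*', Term atoms. Each operator has a fixed associativity and precedence level, so every string has one parse.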